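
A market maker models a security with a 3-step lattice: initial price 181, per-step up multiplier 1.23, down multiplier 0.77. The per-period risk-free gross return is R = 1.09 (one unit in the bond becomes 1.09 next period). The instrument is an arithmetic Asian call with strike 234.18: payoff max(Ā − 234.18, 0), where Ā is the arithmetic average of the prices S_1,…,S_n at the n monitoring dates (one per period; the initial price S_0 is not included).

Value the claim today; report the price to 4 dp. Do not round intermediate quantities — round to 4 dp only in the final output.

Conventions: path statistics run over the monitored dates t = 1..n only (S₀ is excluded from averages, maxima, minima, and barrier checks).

price = 11.5101

Under the martingale measure an up-move has probability p* = 0.6957; value the claim as the probability-weighted average of per-path payoffs, discounted 3 periods at R = 1.09.
Enumerate all 2^3 = 8 price paths (U = up ×1.23, D = down ×0.77); each path with k up-moves has probability p*^k·(1−p*)^(3−k).
DDD: Ā=109.7725, payoff=0.0000, prob=0.028191
UDD: Ā=175.3508, payoff=0.0000, prob=0.064437
DUD: Ā=147.5975, payoff=0.0000, prob=0.064437
UUD: Ā=235.7726, payoff=1.5926, prob=0.147284
DDU: Ā=126.2274, payoff=0.0000, prob=0.064437
UDU: Ā=201.6360, payoff=0.0000, prob=0.147284
DUU: Ā=173.8827, payoff=0.0000, prob=0.147284
UUU: Ā=277.7606, payoff=43.5806, prob=0.336648
Price = Σ prob·payoff / R^3 = 14.905901 / 1.295029 = 11.5101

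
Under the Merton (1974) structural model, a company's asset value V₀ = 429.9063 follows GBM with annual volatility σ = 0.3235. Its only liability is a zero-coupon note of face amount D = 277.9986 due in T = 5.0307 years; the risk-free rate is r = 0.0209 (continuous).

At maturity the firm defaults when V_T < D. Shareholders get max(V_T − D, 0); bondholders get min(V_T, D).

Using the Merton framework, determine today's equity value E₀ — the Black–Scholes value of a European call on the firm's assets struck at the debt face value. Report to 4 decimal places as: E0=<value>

Work the structural quantities from V₀ = 429.9063 against face 277.9986:
d₁ = [ln(V₀/D) + (r + σ²/2)T] / (σ√T)
   = [ln(429.9063/277.9986) + (0.0209 + 0.5·0.3235²)·5.0307] / (0.3235·√5.0307)
   = [0.435951 + 0.368379] / 0.725585 = 1.108526
d₂ = d₁ − σ√T = 1.108526 − 0.725585 = 0.382940
N(d₁) = 0.866183,  N(d₂) = 0.649118,  e^(−rT) = 0.900197
E₀ = V₀·N(d₁) − D·e^(−rT)·N(d₂)
   = 429.9063·0.866183 − 277.9986·0.900197·0.649118 = 209.933286

E0=209.9333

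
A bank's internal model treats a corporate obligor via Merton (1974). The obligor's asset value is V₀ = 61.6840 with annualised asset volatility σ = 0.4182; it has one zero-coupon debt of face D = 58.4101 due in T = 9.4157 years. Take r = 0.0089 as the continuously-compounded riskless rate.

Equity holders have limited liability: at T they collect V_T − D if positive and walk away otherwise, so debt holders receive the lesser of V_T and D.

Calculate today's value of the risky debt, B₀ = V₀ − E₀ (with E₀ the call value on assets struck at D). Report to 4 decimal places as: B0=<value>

Work the structural quantities from V₀ = 61.6840 against face 58.4101:
d₁ = [ln(V₀/D) + (r + σ²/2)T] / (σ√T)
   = [ln(61.6840/58.4101) + (0.0089 + 0.5·0.4182²)·9.4157] / (0.4182·√9.4157)
   = [0.054536 + 0.907161] / 1.283247 = 0.749425
d₂ = d₁ − σ√T = 0.749425 − 1.283247 = -0.533822
N(d₁) = 0.773199,  N(d₂) = 0.296732,  e^(−rT) = 0.919615
E₀ = V₀·N(d₁) − D·e^(−rT)·N(d₂)
   = 61.6840·0.773199 − 58.4101·0.919615·0.296732 = 31.755113
B₀ = V₀ − E₀ = 61.6840 − 31.755113 = 29.928887

B0=29.9289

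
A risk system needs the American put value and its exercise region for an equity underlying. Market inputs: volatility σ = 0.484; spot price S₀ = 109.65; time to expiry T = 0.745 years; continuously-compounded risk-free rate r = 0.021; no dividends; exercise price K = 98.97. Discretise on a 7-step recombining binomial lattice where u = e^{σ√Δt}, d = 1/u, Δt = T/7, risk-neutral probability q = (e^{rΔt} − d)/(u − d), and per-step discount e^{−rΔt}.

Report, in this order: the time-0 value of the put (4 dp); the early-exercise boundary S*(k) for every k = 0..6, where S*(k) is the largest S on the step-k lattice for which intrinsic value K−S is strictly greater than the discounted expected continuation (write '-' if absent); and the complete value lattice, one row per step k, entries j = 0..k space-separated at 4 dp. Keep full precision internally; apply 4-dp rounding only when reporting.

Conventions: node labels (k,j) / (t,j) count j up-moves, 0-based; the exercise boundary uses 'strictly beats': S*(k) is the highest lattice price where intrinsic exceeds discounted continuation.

params: Δt=0.10643 u=1.17105 d=0.85394 q=0.46766 e^(-rΔt)=0.99777
t_7 payoffs: 62.6629 49.1803 30.6910 5.3357 0.0000 0.0000 0.0000 0.0000
t_6: node(6,0) S=42.5173 payoff=56.4527 vs cont=56.2318 → 56.4527 [stop]  node(6,1) S=58.3060 payoff=40.6640 vs cont=40.4431 → 40.6640 [stop]  node(6,2) S=79.9578 payoff=19.0122 vs cont=18.7912 → 19.0122 [stop]  node(6,3) S=109.6500 payoff=0.0000 vs cont=2.8341 → 2.8341 [wait]  node(6,4) S=150.3683 payoff=0.0000 vs cont=0.0000 → 0.0000 [wait]  node(6,5) S=206.2074 payoff=0.0000 vs cont=0.0000 → 0.0000 [wait]  node(6,6) S=282.7821 payoff=0.0000 vs cont=0.0000 → 0.0000 [wait]  ⇒ S*(6)=79.9578
t_5: node(5,0) S=49.7897 payoff=49.1803 vs cont=48.9594 → 49.1803 [stop]  node(5,1) S=68.2790 payoff=30.6910 vs cont=30.4701 → 30.6910 [stop]  node(5,2) S=93.6343 payoff=5.3357 vs cont=11.4207 → 11.4207 [wait]  node(5,3) S=128.4052 payoff=0.0000 vs cont=1.5053 → 1.5053 [wait]  node(5,4) S=176.0882 payoff=0.0000 vs cont=0.0000 → 0.0000 [wait]  node(5,5) S=241.4783 payoff=0.0000 vs cont=0.0000 → 0.0000 [wait]  ⇒ S*(5)=68.2790
t_4: node(4,0) S=58.3060 payoff=40.6640 vs cont=40.4431 → 40.6640 [stop]  node(4,1) S=79.9578 payoff=19.0122 vs cont=21.6306 → 21.6306 [wait]  node(4,2) S=109.6500 payoff=0.0000 vs cont=6.7685 → 6.7685 [wait]  node(4,3) S=150.3683 payoff=0.0000 vs cont=0.7995 → 0.7995 [wait]  node(4,4) S=206.2074 payoff=0.0000 vs cont=0.0000 → 0.0000 [wait]  ⇒ S*(4)=58.3060
t_3: node(3,0) S=68.2790 payoff=30.6910 vs cont=31.6919 → 31.6919 [wait]  node(3,1) S=93.6343 payoff=5.3357 vs cont=14.6474 → 14.6474 [wait]  node(3,2) S=128.4052 payoff=0.0000 vs cont=3.9682 → 3.9682 [wait]  node(3,3) S=176.0882 payoff=0.0000 vs cont=0.4247 → 0.4247 [wait]  ⇒ S*(3)=-
t_2: node(2,0) S=79.9578 payoff=19.0122 vs cont=23.6678 → 23.6678 [wait]  node(2,1) S=109.6500 payoff=0.0000 vs cont=9.6315 → 9.6315 [wait]  node(2,2) S=150.3683 payoff=0.0000 vs cont=2.3058 → 2.3058 [wait]  ⇒ S*(2)=-
t_1: node(1,0) S=93.6343 payoff=5.3357 vs cont=17.0654 → 17.0654 [wait]  node(1,1) S=128.4052 payoff=0.0000 vs cont=6.1917 → 6.1917 [wait]  ⇒ S*(1)=-
t_0: node(0,0) S=109.6500 payoff=0.0000 vs cont=11.9534 → 11.9534 [wait]  ⇒ S*(0)=-

price = 11.9534
boundary = - - - - 58.3060 68.2790 79.9578
tree:
11.9534
17.0654 6.1917
23.6678 9.6315 2.3058
31.6919 14.6474 3.9682 0.4247
40.6640 21.6306 6.7685 0.7995 0.0000
49.1803 30.6910 11.4207 1.5053 0.0000 0.0000
56.4527 40.6640 19.0122 2.8341 0.0000 0.0000 0.0000
62.6629 49.1803 30.6910 5.3357 0.0000 0.0000 0.0000 0.0000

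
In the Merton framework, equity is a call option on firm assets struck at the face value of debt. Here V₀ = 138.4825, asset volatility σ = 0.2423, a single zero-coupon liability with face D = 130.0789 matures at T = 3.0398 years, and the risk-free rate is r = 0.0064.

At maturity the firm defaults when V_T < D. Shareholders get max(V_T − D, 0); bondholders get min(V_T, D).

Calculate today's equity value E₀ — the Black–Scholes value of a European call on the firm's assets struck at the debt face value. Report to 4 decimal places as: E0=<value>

E0=28.1209

Equity is a call on the firm's assets struck at D = 130.0789:
d₁ = [ln(V₀/D) + (r + σ²/2)T] / (σ√T)
   = [ln(138.4825/130.0789) + (0.0064 + 0.5·0.2423²)·3.0398] / (0.2423·√3.0398)
   = [0.062603 + 0.108687] / 0.422451 = 0.405467
d₂ = d₁ − σ√T = 0.405467 − 0.422451 = -0.016984
N(d₁) = 0.657433,  N(d₂) = 0.493225,  e^(−rT) = 0.980733
E₀ = V₀·N(d₁) − D·e^(−rT)·N(d₂)
   = 138.4825·0.657433 − 130.0789·0.980733·0.493225 = 28.120916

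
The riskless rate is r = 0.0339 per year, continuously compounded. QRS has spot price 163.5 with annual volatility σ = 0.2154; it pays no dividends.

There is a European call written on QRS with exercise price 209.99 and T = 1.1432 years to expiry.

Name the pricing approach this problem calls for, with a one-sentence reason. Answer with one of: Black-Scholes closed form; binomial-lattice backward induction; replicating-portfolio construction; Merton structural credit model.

framework: Black-Scholes closed form

Key observation: the instrument is a plain European call (strike 209.99) on a lognormal asset; the exact continuous-time formula applies directly.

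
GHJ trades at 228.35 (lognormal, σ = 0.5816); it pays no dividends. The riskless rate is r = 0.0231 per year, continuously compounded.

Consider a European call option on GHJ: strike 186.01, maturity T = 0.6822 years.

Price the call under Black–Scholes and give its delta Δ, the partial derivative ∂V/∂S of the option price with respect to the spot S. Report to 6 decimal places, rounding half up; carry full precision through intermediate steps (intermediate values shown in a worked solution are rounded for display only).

price = 65.631847
Δ = 0.758007

σ√T = 0.5816·√0.6822 = 0.480375
d₁ = (ln(S/K) + (r+σ²/2)T) / (σ√T) = (ln(228.35/186.01) + (0.0231+0.5816²/2)·0.6822) / 0.480375 = (0.205079 + 0.131139) / 0.480375 = 0.699907
d₂ = d₁ − σ√T = 0.699907 − 0.480375 = 0.219533
e^{−rT} = 0.984365
N(d₁) = 0.758007,  N(d₂) = 0.586882
Call price V = S·N(d₁) − K·e^{−rT}·N(d₂) = 173.090999 − 107.459152 = 65.631847
Δ = N(d₁) = 0.758007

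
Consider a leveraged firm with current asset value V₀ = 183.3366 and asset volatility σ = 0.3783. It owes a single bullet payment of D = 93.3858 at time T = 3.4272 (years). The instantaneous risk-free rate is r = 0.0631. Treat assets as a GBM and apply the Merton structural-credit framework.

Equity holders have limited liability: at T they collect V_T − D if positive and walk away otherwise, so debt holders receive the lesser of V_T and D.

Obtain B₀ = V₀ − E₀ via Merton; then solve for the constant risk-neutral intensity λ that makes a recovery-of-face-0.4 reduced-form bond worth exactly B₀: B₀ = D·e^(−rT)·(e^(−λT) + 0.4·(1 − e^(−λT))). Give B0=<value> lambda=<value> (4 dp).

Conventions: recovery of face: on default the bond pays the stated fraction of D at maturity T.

Work the structural quantities from V₀ = 183.3366 against face 93.3858:
d₁ = [ln(V₀/D) + (r + σ²/2)T] / (σ√T)
   = [ln(183.3366/93.3858) + (0.0631 + 0.5·0.3783²)·3.4272] / (0.3783·√3.4272)
   = [0.674585 + 0.461491] / 0.700335 = 1.622188
d₂ = d₁ − σ√T = 1.622188 − 0.700335 = 0.921853
N(d₁) = 0.947618,  N(d₂) = 0.821697,  e^(−rT) = 0.805529
E₀ = V₀·N(d₁) − D·e^(−rT)·N(d₂)
   = 183.3366·0.947618 − 93.3858·0.805529·0.821697 = 111.921007
B₀ = V₀ − E₀ = 183.3366 − 111.921007 = 71.415593
e^(−λT) = (B₀·e^(rT)/D − 0.4)/(1 − 0.4) = (71.4156·1.241421/93.3858 − 0.4)/0.6 = 0.91560088
λ = −ln(0.91560088)/3.4272 = 0.025728

B0=71.4156 lambda=0.0257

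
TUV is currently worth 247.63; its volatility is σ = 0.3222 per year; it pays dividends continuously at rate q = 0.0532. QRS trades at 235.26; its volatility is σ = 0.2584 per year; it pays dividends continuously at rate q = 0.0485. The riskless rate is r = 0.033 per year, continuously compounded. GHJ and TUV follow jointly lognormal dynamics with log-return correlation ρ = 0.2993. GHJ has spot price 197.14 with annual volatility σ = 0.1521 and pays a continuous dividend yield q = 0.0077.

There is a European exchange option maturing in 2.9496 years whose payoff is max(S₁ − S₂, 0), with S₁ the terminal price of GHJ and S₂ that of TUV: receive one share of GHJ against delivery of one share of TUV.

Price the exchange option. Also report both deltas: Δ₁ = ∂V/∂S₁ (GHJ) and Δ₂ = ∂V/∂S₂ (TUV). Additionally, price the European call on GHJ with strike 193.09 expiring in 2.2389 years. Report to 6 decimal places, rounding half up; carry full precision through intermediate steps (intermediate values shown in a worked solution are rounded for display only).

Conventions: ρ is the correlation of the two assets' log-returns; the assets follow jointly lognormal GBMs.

exchange price = 33.926605
Δ1 = 0.525163
Δ2 = -0.281081
price(GHJ call K=193.09) = 25.081122

σ_eff = √(σ₁² + σ₂² − 2ρσ₁σ₂) = √(0.1521² + 0.3222² − 2·0.2993·0.1521·0.3222) = 0.312429
d₁ = (ln(S₁/S₂) + (q₂ − q₁ + σ_eff²/2)T) / (σ_eff√T) = (ln(197.14/247.63) + (0.0532 − 0.0077 + 0.048806)·2.9496) / 0.536578 = 0.093450
d₂ = d₁ − σ_eff√T = 0.093450 − 0.536578 = -0.443128
N(d₁) = 0.537227,  N(d₂) = 0.328837
V = S₁·e^{−q₁T}·N(d₁) − S₂·e^{−q₂T}·N(d₂) = 103.530643 − 69.604038 = 33.926605
Δ₁ = e^{−q₁T}·N(d₁) = 0.525163;  Δ₂ = −e^{−q₂T}·N(d₂) = -0.281081
[vanilla: GHJ call K=193.09]
σ√T = 0.1521·√2.2389 = 0.227587
d₁ = (ln(S/K) + (r−q+σ²/2)T) / (σ√T) = (ln(197.14/193.09) + (0.033−0.0077+0.1521²/2)·2.2389) / 0.227587 = (0.020758 + 0.082542) / 0.227587 = 0.453892
d₂ = d₁ − σ√T = 0.453892 − 0.227587 = 0.226306
e^{−rT} = 0.928780
e^{−qT} = 0.982908
N(d₁) = 0.675047,  N(d₂) = 0.589518
price = S·e^{−qT}·N(d₁) − K·e^{−rT}·N(d₂) = 130.804162 − 105.723040 = 25.081122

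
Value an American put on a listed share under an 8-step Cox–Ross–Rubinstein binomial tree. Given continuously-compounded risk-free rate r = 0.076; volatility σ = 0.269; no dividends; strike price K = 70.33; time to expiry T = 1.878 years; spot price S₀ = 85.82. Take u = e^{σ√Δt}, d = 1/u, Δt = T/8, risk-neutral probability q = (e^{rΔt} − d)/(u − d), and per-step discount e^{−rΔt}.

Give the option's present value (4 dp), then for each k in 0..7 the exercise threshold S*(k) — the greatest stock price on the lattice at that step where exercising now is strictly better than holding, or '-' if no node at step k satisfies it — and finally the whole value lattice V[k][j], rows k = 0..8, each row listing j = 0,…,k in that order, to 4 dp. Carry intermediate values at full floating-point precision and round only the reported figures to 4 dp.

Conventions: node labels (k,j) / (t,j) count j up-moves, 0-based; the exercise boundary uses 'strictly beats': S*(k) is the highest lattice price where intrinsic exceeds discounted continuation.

Δt=0.23475, u=1.13921, d=0.87780, q=0.53633, disc=e^(-rΔt)=0.98232
k=8 terminal: V=max(K-S,0) → 40.0773 31.0682 19.3762 4.2024 0.0000 0.0000 0.0000 0.0000 0.0000
k=7: j=0 S=34.4641 intr=35.8659 cont=34.6222 V=35.8659[EX]; j=1 S=44.7274 intr=25.6026 cont=24.3590 V=25.6026[EX]; j=2 S=58.0470 intr=12.2830 cont=11.0394 V=12.2830[EX]; j=3 S=75.3330 intr=0.0000 cont=1.9141 V=1.9141[hold]; j=4 S=97.7668 intr=0.0000 cont=0.0000 V=0.0000[hold]; j=5 S=126.8813 intr=0.0000 cont=0.0000 V=0.0000[hold]; j=6 S=164.6658 intr=0.0000 cont=0.0000 V=0.0000[hold]; j=7 S=213.7024 intr=0.0000 cont=0.0000 V=0.0000[hold]  S*(7)=58.0470
k=6: j=0 S=39.2618 intr=31.0682 cont=29.8245 V=31.0682[EX]; j=1 S=50.9538 intr=19.3762 cont=18.1326 V=19.3762[EX]; j=2 S=66.1276 intr=4.2024 cont=6.6030 V=6.6030[hold]; j=3 S=85.8200 intr=0.0000 cont=0.8718 V=0.8718[hold]; j=4 S=111.3767 intr=0.0000 cont=0.0000 V=0.0000[hold]; j=5 S=144.5441 intr=0.0000 cont=0.0000 V=0.0000[hold]; j=6 S=187.5886 intr=0.0000 cont=0.0000 V=0.0000[hold]  S*(6)=50.9538
k=5: j=0 S=44.7274 intr=25.6026 cont=24.3590 V=25.6026[EX]; j=1 S=58.0470 intr=12.2830 cont=12.3041 V=12.3041[hold]; j=2 S=75.3330 intr=0.0000 cont=3.4668 V=3.4668[hold]; j=3 S=97.7668 intr=0.0000 cont=0.3971 V=0.3971[hold]; j=4 S=126.8813 intr=0.0000 cont=0.0000 V=0.0000[hold]; j=5 S=164.6658 intr=0.0000 cont=0.0000 V=0.0000[hold]  S*(5)=44.7274
k=4: j=0 S=50.9538 intr=19.3762 cont=18.1437 V=19.3762[EX]; j=1 S=66.1276 intr=4.2024 cont=7.4307 V=7.4307[hold]; j=2 S=85.8200 intr=0.0000 cont=1.7883 V=1.7883[hold]; j=3 S=111.3767 intr=0.0000 cont=0.1809 V=0.1809[hold]; j=4 S=144.5441 intr=0.0000 cont=0.0000 V=0.0000[hold]  S*(4)=50.9538
k=3: j=0 S=58.0470 intr=12.2830 cont=12.7402 V=12.7402[hold]; j=1 S=75.3330 intr=0.0000 cont=4.3266 V=4.3266[hold]; j=2 S=97.7668 intr=0.0000 cont=0.9098 V=0.9098[hold]; j=3 S=126.8813 intr=0.0000 cont=0.0824 V=0.0824[hold]  S*(3)=-
k=2: j=0 S=66.1276 intr=4.2024 cont=8.0823 V=8.0823[hold]; j=1 S=85.8200 intr=0.0000 cont=2.4500 V=2.4500[hold]; j=2 S=111.3767 intr=0.0000 cont=0.4578 V=0.4578[hold]  S*(2)=-
k=1: j=0 S=75.3330 intr=0.0000 cont=4.9720 V=4.9720[hold]; j=1 S=97.7668 intr=0.0000 cont=1.3571 V=1.3571[hold]  S*(1)=-
k=0: j=0 S=85.8200 intr=0.0000 cont=2.9796 V=2.9796[hold]  S*(0)=-

price = 2.9796
boundary = - - - - 50.9538 44.7274 50.9538 58.0470
tree:
2.9796
4.9720 1.3571
8.0823 2.4500 0.4578
12.7402 4.3266 0.9098 0.0824
19.3762 7.4307 1.7883 0.1809 0.0000
25.6026 12.3041 3.4668 0.3971 0.0000 0.0000
31.0682 19.3762 6.6030 0.8718 0.0000 0.0000 0.0000
35.8659 25.6026 12.2830 1.9141 0.0000 0.0000 0.0000 0.0000
40.0773 31.0682 19.3762 4.2024 0.0000 0.0000 0.0000 0.0000 0.0000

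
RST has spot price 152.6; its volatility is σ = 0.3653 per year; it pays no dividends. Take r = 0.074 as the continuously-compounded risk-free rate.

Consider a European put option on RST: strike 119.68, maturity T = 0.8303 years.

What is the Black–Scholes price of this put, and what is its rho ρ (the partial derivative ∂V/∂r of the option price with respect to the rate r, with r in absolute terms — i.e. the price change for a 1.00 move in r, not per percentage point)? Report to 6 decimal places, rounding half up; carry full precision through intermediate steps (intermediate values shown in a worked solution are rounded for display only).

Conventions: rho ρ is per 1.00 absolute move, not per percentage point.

σ√T = 0.3653·√0.8303 = 0.332864
d₁ = (ln(S/K) + (r+σ²/2)T) / (σ√T) = (ln(152.6/119.68) + (0.074+0.3653²/2)·0.8303) / 0.332864 = (0.242999 + 0.116842) / 0.332864 = 1.081042
d₂ = d₁ − σ√T = 1.081042 − 0.332864 = 0.748177
e^{−rT} = 0.940407
N(−d₁) = 0.139839,  N(−d₂) = 0.227177
Put price V = K·e^{−rT}·N(−d₂) − S·N(−d₁) = 25.568261 − 21.339479 = 4.228782
ρ = −K·T·e^{−rT}·N(−d₂) = -21.229328

price = 4.228782
ρ = -21.229328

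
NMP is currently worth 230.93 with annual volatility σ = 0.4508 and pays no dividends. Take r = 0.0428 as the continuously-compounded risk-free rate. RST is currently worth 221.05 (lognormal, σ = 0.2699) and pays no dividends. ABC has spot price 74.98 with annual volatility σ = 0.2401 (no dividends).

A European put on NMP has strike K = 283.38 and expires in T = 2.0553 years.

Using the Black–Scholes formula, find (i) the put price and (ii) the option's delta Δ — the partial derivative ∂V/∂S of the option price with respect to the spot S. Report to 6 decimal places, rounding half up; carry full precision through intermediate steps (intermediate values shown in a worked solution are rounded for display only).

price = 77.410266
Δ = -0.443320

σ√T = 0.4508·√2.0553 = 0.646281
d₁ = (ln(S/K) + (r+σ²/2)T) / (σ√T) = (ln(230.93/283.38) + (0.0428+0.4508²/2)·2.0553) / 0.646281 = (-0.204674 + 0.296807) / 0.646281 = 0.142558
d₂ = d₁ − σ√T = 0.142558 − 0.646281 = -0.503723
e^{−rT} = 0.915791
N(−d₁) = 0.443320,  N(−d₂) = 0.692772
Put price V = K·e^{−rT}·N(−d₂) − S·N(−d₁) = 179.786090 − 102.375823 = 77.410266
Δ = −N(−d₁) = -0.443320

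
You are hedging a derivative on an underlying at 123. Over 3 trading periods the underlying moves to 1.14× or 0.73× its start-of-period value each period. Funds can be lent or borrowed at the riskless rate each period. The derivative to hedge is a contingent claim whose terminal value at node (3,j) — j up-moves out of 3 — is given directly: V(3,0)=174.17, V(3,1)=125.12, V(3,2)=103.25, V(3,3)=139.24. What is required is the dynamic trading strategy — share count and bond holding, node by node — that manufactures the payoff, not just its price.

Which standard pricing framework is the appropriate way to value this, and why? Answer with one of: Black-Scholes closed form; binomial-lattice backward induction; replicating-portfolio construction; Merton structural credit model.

Key observation: what is demanded is not a single number but the (Δ, B) position at each node of the 1.14/0.73 tree starting at 123; constructing those positions is the replicating-portfolio method.

framework: replicating-portfolio construction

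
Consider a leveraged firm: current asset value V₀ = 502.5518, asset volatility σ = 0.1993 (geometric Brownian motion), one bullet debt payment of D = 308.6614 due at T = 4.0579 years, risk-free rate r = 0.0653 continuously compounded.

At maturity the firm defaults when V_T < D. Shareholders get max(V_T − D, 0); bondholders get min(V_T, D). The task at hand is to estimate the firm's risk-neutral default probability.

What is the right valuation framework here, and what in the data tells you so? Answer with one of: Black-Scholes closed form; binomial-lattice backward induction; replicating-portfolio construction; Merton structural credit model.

framework: Merton structural credit model

Key observation: the asked-for credit quantity lives on the firm's capital structure — asset value, asset volatility, debt face 308.6614 — which is the structural model's domain.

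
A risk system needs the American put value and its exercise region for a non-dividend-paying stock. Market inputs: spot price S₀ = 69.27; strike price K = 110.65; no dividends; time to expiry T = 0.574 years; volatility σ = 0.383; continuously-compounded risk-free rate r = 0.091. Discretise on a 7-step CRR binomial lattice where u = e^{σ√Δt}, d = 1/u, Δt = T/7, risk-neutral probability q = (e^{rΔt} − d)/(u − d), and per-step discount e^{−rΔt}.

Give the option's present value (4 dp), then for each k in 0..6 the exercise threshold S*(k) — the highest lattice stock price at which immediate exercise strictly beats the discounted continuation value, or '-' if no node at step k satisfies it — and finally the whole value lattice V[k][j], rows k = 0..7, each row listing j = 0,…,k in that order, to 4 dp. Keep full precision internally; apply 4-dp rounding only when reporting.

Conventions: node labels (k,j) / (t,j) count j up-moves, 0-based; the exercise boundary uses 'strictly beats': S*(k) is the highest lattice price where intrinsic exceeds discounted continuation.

price = 41.3800
boundary = 69.2700 77.2994 69.2700 77.2994 86.2596 77.2994 86.2596
tree:
41.3800
48.5754 33.3506
55.0233 41.3800 24.6930
60.8015 48.5754 33.3506 16.6290
65.9795 55.0233 41.3800 24.3904 9.3183
70.6196 60.8015 48.5754 33.3506 15.4867 3.4505
74.7777 65.9795 55.0233 41.3800 24.3904 7.0468 0.0000
78.5039 70.6196 60.8015 48.5754 33.3506 14.3917 0.0000 0.0000

Δt=0.08200, u=1.11591, d=0.89613, q=0.50669, disc=e^(-rΔt)=0.99257
k=7 terminal: V=max(K-S,0) → 78.5039 70.6196 60.8015 48.5754 33.3506 14.3917 0.0000 0.0000
k=6: j=0 S=35.8723 intr=74.7777 cont=73.9551 V=74.7777[EX]; j=1 S=44.6705 intr=65.9795 cont=65.1569 V=65.9795[EX]; j=2 S=55.6267 intr=55.0233 cont=54.2007 V=55.0233[EX]; j=3 S=69.2700 intr=41.3800 cont=40.5574 V=41.3800[EX]; j=4 S=86.2596 intr=24.3904 cont=23.5678 V=24.3904[EX]; j=5 S=107.4161 intr=3.2339 cont=7.0468 V=7.0468[hold]; j=6 S=133.7616 intr=0.0000 cont=0.0000 V=0.0000[hold]  S*(6)=86.2596
k=5: j=0 S=40.0304 intr=70.6196 cont=69.7970 V=70.6196[EX]; j=1 S=49.8485 intr=60.8015 cont=59.9789 V=60.8015[EX]; j=2 S=62.0746 intr=48.5754 cont=47.7528 V=48.5754[EX]; j=3 S=77.2994 intr=33.3506 cont=32.5280 V=33.3506[EX]; j=4 S=96.2583 intr=14.3917 cont=15.4867 V=15.4867[hold]; j=5 S=119.8672 intr=0.0000 cont=3.4505 V=3.4505[hold]  S*(5)=77.2994
k=4: j=0 S=44.6705 intr=65.9795 cont=65.1569 V=65.9795[EX]; j=1 S=55.6267 intr=55.0233 cont=54.2007 V=55.0233[EX]; j=2 S=69.2700 intr=41.3800 cont=40.5574 V=41.3800[EX]; j=3 S=86.2596 intr=24.3904 cont=24.1185 V=24.3904[EX]; j=4 S=107.4161 intr=3.2339 cont=9.3183 V=9.3183[hold]  S*(4)=86.2596
k=3: j=0 S=49.8485 intr=60.8015 cont=59.9789 V=60.8015[EX]; j=1 S=62.0746 intr=48.5754 cont=47.7528 V=48.5754[EX]; j=2 S=77.2994 intr=33.3506 cont=32.5280 V=33.3506[EX]; j=3 S=96.2583 intr=14.3917 cont=16.6290 V=16.6290[hold]  S*(3)=77.2994
k=2: j=0 S=55.6267 intr=55.0233 cont=54.2007 V=55.0233[EX]; j=1 S=69.2700 intr=41.3800 cont=40.5574 V=41.3800[EX]; j=2 S=86.2596 intr=24.3904 cont=24.6930 V=24.6930[hold]  S*(2)=69.2700
k=1: j=0 S=62.0746 intr=48.5754 cont=47.7528 V=48.5754[EX]; j=1 S=77.2994 intr=33.3506 cont=32.6802 V=33.3506[EX]  S*(1)=77.2994
k=0: j=0 S=69.2700 intr=41.3800 cont=40.5574 V=41.3800[EX]  S*(0)=69.2700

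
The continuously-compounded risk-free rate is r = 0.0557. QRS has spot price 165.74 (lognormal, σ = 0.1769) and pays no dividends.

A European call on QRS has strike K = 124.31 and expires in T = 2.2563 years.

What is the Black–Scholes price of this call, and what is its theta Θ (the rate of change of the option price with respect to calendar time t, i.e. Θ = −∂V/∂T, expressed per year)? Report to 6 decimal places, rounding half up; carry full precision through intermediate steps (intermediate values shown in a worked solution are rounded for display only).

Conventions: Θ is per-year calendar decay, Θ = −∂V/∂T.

price = 57.028943
Θ = -6.569764

σ√T = 0.1769·√2.2563 = 0.265721
d₁ = (ln(S/K) + (r+σ²/2)T) / (σ√T) = (ln(165.74/124.31) + (0.0557+0.1769²/2)·2.2563) / 0.265721 = (0.287642 + 0.160980) / 0.265721 = 1.688317
d₂ = d₁ − σ√T = 1.688317 − 0.265721 = 1.422596
e^{−rT} = 0.881901
N(d₁) = 0.954325,  N(d₂) = 0.922573
Call price V = S·N(d₁) − K·e^{−rT}·N(d₂) = 158.169791 − 101.140849 = 57.028943
φ(d₁) = (1/√(2π))·e^{−d₁²/2} = 0.095929
Θ = −S·φ(d₁)·σ/(2√T) − r·K·e^{−rT}·N(d₂) = −0.936219 − 5.633545 = -6.569764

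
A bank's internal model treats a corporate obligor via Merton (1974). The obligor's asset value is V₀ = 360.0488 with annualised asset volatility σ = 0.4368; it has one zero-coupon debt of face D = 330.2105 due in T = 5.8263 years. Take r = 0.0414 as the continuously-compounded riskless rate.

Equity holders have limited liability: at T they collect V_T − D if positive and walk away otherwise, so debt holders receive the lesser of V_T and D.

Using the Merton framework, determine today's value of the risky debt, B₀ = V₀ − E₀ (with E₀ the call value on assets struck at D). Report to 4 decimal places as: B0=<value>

Apply the equity-as-call identities (strike 330.2105, horizon 5.8263 years):
d₁ = [ln(V₀/D) + (r + σ²/2)T] / (σ√T)
   = [ln(360.0488/330.2105) + (0.0414 + 0.5·0.4368²)·5.8263] / (0.4368·√5.8263)
   = [0.086509 + 0.797021] / 1.054336 = 0.837997
d₂ = d₁ − σ√T = 0.837997 − 1.054336 = -0.216339
N(d₁) = 0.798984,  N(d₂) = 0.414362,  e^(−rT) = 0.785678
E₀ = V₀·N(d₁) − D·e^(−rT)·N(d₂)
   = 360.0488·0.798984 − 330.2105·0.785678·0.414362 = 180.171575
B₀ = V₀ − E₀ = 360.0488 − 180.171575 = 179.877225

B0=179.8772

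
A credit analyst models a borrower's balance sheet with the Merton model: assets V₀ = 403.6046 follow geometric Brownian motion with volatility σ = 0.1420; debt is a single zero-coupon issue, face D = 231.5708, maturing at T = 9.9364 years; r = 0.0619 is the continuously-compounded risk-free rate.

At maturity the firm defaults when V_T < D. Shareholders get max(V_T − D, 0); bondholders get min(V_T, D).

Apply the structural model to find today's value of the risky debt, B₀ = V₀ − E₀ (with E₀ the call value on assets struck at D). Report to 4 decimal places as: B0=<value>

Equity is a call on the firm's assets struck at D = 231.5708:
d₁ = [ln(V₀/D) + (r + σ²/2)T] / (σ√T)
   = [ln(403.6046/231.5708) + (0.0619 + 0.5·0.1420²)·9.9364] / (0.1420·√9.9364)
   = [0.555550 + 0.715242] / 0.447613 = 2.839040
d₂ = d₁ − σ√T = 2.839040 − 0.447613 = 2.391427
N(d₁) = 0.997738,  N(d₂) = 0.991608,  e^(−rT) = 0.540607
E₀ = V₀·N(d₁) − D·e^(−rT)·N(d₂)
   = 403.6046·0.997738 − 231.5708·0.540607·0.991608 = 278.553241
B₀ = V₀ − E₀ = 403.6046 − 278.553241 = 125.051359

B0=125.0514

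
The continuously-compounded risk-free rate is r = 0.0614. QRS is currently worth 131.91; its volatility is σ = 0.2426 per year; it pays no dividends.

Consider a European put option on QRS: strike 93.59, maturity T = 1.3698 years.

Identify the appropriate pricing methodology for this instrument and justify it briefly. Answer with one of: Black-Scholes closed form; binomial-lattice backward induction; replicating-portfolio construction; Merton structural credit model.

Key observation: a European-exercise option on QRS struck at 93.59 — a GBM underlying with constant parameters — admits an analytic price: the data contain no early exercise, no discrete tree, no debt structure.

framework: Black-Scholes closed form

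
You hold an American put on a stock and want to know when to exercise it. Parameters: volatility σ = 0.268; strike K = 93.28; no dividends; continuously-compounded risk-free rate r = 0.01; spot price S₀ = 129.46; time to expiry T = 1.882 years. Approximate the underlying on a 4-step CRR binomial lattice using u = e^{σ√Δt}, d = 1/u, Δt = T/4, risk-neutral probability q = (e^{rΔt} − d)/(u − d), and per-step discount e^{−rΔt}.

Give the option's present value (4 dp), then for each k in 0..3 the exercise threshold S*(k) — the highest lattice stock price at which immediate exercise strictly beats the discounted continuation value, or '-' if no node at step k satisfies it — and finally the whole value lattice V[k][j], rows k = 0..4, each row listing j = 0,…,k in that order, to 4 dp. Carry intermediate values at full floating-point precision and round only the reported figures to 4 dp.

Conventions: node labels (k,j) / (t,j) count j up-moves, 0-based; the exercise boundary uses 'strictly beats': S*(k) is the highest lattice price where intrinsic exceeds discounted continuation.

Δt=0.47050  u=1.20181  d=0.83208  q=0.46693  discount=0.99531
step 4 (expiry): payoffs max(K−S,0) = 31.2229 3.6479 0.0000 0.0000 0.0000
step 3: (k=3,j=0): S=74.5809, K−S=18.6991, hold=18.2613 ⇒ V=18.6991 exercise | (k=3,j=1): S=107.7208, K−S=0.0000, hold=1.9355 ⇒ V=1.9355 continue | (k=3,j=2): S=155.5864, K−S=0.0000, hold=0.0000 ⇒ V=0.0000 continue | (k=3,j=3): S=224.7210, K−S=0.0000, hold=0.0000 ⇒ V=0.0000 continue  boundary S*=74.5809
step 2: (k=2,j=0): S=89.6321, K−S=3.6479, hold=10.8207 ⇒ V=10.8207 continue | (k=2,j=1): S=129.4600, K−S=0.0000, hold=1.0269 ⇒ V=1.0269 continue | (k=2,j=2): S=186.9854, K−S=0.0000, hold=0.0000 ⇒ V=0.0000 continue  boundary S*=-
step 1: (k=1,j=0): S=107.7208, K−S=0.0000, hold=6.2184 ⇒ V=6.2184 continue | (k=1,j=1): S=155.5864, K−S=0.0000, hold=0.5448 ⇒ V=0.5448 continue  boundary S*=-
step 0: (k=0,j=0): S=129.4600, K−S=0.0000, hold=3.5525 ⇒ V=3.5525 continue  boundary S*=-

price = 3.5525
boundary = - - - 74.5809
tree:
3.5525
6.2184 0.5448
10.8207 1.0269 0.0000
18.6991 1.9355 0.0000 0.0000
31.2229 3.6479 0.0000 0.0000 0.0000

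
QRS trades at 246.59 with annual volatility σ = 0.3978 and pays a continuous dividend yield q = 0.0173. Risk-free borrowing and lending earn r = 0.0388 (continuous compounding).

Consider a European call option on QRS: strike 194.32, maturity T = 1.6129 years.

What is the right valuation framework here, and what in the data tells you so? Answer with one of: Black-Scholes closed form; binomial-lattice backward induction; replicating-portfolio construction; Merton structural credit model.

Key observation: the instrument is a plain European call (strike 194.32) on a lognormal asset; the exact continuous-time formula applies directly.

framework: Black-Scholes closed form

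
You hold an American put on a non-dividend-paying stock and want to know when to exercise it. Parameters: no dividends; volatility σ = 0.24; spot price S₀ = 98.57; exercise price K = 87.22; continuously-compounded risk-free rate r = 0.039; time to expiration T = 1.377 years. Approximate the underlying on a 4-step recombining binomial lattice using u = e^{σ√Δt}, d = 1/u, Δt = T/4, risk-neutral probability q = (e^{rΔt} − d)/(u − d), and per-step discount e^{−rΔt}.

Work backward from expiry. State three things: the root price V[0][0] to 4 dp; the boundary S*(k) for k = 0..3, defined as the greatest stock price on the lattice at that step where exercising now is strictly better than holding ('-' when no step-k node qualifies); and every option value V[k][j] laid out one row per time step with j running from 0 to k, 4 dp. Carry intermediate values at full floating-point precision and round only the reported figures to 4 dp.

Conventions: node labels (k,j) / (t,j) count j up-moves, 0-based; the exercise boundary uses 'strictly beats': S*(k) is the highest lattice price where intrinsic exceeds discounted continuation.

price = 4.6800
boundary = - - - 64.6070
tree:
4.6800
8.2316 1.4276
13.9964 2.9692 0.0000
22.6130 6.1754 0.0000 0.0000
31.0991 12.8437 0.0000 0.0000 0.0000

params: Δt=0.34425 u=1.15121 d=0.86865 q=0.51269 e^(-rΔt)=0.98666
t_4 payoffs: 31.0991 12.8437 0.0000 0.0000 0.0000
t_3: node(3,0) S=64.6070 payoff=22.6130 vs cont=21.4498 → 22.6130 [stop]  node(3,1) S=85.6228 payoff=1.5972 vs cont=6.1754 → 6.1754 [wait]  node(3,2) S=113.4749 payoff=0.0000 vs cont=0.0000 → 0.0000 [wait]  node(3,3) S=150.3869 payoff=0.0000 vs cont=0.0000 → 0.0000 [wait]  ⇒ S*(3)=64.6070
t_2: node(2,0) S=74.3763 payoff=12.8437 vs cont=13.9964 → 13.9964 [wait]  node(2,1) S=98.5700 payoff=0.0000 vs cont=2.9692 → 2.9692 [wait]  node(2,2) S=130.6336 payoff=0.0000 vs cont=0.0000 → 0.0000 [wait]  ⇒ S*(2)=-
t_1: node(1,0) S=85.6228 payoff=1.5972 vs cont=8.2316 → 8.2316 [wait]  node(1,1) S=113.4749 payoff=0.0000 vs cont=1.4276 → 1.4276 [wait]  ⇒ S*(1)=-
t_0: node(0,0) S=98.5700 payoff=0.0000 vs cont=4.6800 → 4.6800 [wait]  ⇒ S*(0)=-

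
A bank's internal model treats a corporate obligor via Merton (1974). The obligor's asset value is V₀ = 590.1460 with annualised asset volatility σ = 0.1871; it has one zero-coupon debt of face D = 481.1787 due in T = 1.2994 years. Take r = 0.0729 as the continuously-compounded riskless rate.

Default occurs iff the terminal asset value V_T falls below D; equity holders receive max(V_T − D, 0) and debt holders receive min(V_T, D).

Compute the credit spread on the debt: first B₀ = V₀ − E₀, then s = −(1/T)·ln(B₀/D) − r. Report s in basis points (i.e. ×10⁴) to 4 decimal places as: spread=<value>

spread=69.7267

Equity is a call on the firm's assets struck at D = 481.1787:
d₁ = [ln(V₀/D) + (r + σ²/2)T] / (σ√T)
   = [ln(590.1460/481.1787) + (0.0729 + 0.5·0.1871²)·1.2994] / (0.1871·√1.2994)
   = [0.204131 + 0.117470] / 0.213278 = 1.507900
d₂ = d₁ − σ√T = 1.507900 − 0.213278 = 1.294622
N(d₁) = 0.934210,  N(d₂) = 0.902275,  e^(−rT) = 0.909622
E₀ = V₀·N(d₁) − D·e^(−rT)·N(d₂)
   = 590.1460·0.934210 − 481.1787·0.909622·0.902275 = 156.403010
B₀ = V₀ − E₀ = 590.1460 − 156.403010 = 433.742990
spread = −(1/T)·ln(B₀/D) − r = −(1/1.2994)·ln(433.742990/481.1787) − 0.0729 = 0.00697267
in basis points: 0.00697267 × 10⁴ = 69.7267 bp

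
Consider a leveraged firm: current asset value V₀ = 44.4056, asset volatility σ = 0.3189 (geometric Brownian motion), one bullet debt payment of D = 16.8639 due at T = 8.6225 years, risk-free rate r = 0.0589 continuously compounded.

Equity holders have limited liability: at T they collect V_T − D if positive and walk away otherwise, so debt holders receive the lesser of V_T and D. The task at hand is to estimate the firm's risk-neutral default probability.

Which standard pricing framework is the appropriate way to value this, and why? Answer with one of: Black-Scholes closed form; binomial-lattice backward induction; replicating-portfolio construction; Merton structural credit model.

Key observation: assets follow a GBM and default happens iff V_T < 16.8639; valuing claims on that split (equity as a call, risky debt as the residual) is the structural model's definition.

framework: Merton structural credit model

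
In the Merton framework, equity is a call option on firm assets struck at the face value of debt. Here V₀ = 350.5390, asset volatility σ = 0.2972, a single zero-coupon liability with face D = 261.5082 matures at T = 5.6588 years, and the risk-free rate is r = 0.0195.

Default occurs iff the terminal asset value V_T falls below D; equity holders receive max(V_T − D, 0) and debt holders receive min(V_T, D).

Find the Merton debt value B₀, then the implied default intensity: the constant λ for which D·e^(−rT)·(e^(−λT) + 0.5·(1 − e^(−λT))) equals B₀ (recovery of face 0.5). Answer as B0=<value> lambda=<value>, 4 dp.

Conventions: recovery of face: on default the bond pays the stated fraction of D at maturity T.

Apply the equity-as-call identities (strike 261.5082, horizon 5.6588 years):
d₁ = [ln(V₀/D) + (r + σ²/2)T] / (σ√T)
   = [ln(350.5390/261.5082) + (0.0195 + 0.5·0.2972²)·5.6588] / (0.2972·√5.6588)
   = [0.293006 + 0.360261] / 0.706986 = 0.924018
d₂ = d₁ − σ√T = 0.924018 − 0.706986 = 0.217031
N(d₁) = 0.822261,  N(d₂) = 0.585908,  e^(−rT) = 0.895524
E₀ = V₀·N(d₁) − D·e^(−rT)·N(d₂)
   = 350.5390·0.822261 − 261.5082·0.895524·0.585908 = 151.022775
B₀ = V₀ − E₀ = 350.5390 − 151.022775 = 199.516225
e^(−λT) = (B₀·e^(rT)/D − 0.5)/(1 − 0.5) = (199.5162·1.116665/261.5082 − 0.5)/0.5 = 0.70390653
λ = −ln(0.70390653)/5.6588 = 0.062047

B0=199.5162 lambda=0.0620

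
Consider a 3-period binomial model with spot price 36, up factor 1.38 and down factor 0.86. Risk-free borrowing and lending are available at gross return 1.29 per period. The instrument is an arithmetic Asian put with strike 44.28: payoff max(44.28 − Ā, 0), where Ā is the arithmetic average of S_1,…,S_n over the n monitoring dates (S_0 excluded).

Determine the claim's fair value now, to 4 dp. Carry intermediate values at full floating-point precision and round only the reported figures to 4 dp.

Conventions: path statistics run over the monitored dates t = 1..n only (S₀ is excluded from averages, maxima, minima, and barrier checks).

price = 0.2943

Under the martingale measure an up-move has probability p* = 0.8269; value the claim as the probability-weighted average of per-path payoffs, discounted 3 periods at R = 1.29.
Enumerate all 2^3 = 8 price paths (U = up ×1.38, D = down ×0.86); each path with k up-moves has probability p*^k·(1−p*)^(3−k).
DDD: Ā=26.8279, payoff=17.4521, prob=0.005185
UDD: Ā=43.0494, payoff=1.2306, prob=0.024771
DUD: Ā=36.8094, payoff=7.4706, prob=0.024771
UUD: Ā=59.0662, payoff=0.0000, prob=0.118350
DDU: Ā=31.4430, payoff=12.8370, prob=0.024771
UDU: Ā=50.4550, payoff=0.0000, prob=0.118350
DUU: Ā=44.2150, payoff=0.0650, prob=0.118350
UUU: Ā=70.9497, payoff=0.0000, prob=0.565451
Price = Σ prob·payoff / R^3 = 0.631699 / 2.146689 = 0.2943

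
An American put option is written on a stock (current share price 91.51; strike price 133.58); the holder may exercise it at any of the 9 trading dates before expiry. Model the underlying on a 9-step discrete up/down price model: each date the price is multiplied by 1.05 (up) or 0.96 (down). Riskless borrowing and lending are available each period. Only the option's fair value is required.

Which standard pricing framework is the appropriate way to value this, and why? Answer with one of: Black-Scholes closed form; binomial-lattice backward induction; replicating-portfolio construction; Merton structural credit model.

Key observation: with exercise allowed before expiry on a discrete up/down model (9 steps from spot 91.51), the strike-133.58 put's value must be rolled back through the tree testing early exercise at each node.

framework: binomial-lattice backward induction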